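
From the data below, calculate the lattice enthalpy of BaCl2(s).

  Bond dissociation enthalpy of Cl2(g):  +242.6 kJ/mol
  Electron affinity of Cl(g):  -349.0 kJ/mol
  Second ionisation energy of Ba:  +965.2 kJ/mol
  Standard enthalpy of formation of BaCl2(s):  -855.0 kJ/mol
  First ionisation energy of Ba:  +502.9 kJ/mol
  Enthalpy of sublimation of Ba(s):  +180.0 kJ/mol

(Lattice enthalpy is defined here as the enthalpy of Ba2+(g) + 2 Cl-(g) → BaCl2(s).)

U = -2047.7 kJ/mol

ΔHf° = 1·ΔHsub + 1·(ΣIE) + 1·D(Cl2) + 2·EA + U
-855.0 = 1·(+180.0) + 1·(+1468.1) + 1·(+242.6) + 2·(-349.0) + U
U = -855.0 − (+1192.7) = -2047.7 kJ/mol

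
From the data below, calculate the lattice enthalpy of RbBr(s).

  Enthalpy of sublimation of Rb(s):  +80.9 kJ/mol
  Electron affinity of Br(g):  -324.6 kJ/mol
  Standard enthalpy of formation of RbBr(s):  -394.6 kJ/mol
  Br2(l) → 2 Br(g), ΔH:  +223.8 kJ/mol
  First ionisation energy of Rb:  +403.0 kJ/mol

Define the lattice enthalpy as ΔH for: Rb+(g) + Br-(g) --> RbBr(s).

U = -665.8 kJ/mol

ΔHf° = 1·ΔHsub + 1·(ΣIE) + 1/2·D(Br2) + 1·EA + U
-394.6 = 1·(+80.9) + 1·(+403.0) + 1/2·(+223.8) + 1·(-324.6) + U
U = -394.6 − (+271.2) = -665.8 kJ/mol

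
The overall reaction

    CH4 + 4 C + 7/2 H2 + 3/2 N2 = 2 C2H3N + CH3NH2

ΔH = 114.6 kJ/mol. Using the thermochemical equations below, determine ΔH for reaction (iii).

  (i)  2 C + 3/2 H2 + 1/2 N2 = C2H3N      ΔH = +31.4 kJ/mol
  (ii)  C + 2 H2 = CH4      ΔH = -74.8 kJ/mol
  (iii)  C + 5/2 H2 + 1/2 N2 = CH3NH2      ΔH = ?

(i) × 2: (2)·(+31.4) = +62.8 kJ/mol
(ii) reversed: +74.8 kJ/mol
(iii) as written: contributes x
+114.6 = (+62.8) + (+74.8) + x
x = (+114.6 − (+137.6)) / (1) = -23.0 kJ/mol

ΔH = -23.0 kJ/mol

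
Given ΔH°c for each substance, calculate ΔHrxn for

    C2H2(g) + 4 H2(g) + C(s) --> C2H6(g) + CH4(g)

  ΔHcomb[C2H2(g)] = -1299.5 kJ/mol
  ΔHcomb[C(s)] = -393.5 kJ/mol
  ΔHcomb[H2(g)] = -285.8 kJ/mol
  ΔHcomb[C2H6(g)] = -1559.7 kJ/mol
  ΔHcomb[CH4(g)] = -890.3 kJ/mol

ΔHrxn = -386.2 kJ/mol

With combustion enthalpies, reactants minus products:
= [1·(-1299.5) + 4·(-285.8) + 1·(-393.5)] − [1·(-1559.7) + 1·(-890.3)]
= -386.2 kJ/mol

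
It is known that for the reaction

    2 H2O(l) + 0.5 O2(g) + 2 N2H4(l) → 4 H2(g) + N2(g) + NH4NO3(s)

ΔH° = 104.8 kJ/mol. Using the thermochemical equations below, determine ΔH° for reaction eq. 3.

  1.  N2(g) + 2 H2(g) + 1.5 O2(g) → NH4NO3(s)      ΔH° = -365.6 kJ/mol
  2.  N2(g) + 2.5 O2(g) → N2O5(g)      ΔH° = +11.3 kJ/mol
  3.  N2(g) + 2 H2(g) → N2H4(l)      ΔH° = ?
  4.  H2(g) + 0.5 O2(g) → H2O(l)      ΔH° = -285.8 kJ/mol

eq. 1 as written: -365.6 kJ/mol
eq. 2: not needed.
eq. 3 reversed and × 2: contributes −2·x
eq. 4 reversed and × 2: (-2)·(-285.8) = +571.6 kJ/mol
+104.8 = (-365.6) + (+571.6) − 2·x
x = (+104.8 − (+206.0)) / (-2) = 50.6 kJ/mol

ΔH° = 50.6 kJ/mol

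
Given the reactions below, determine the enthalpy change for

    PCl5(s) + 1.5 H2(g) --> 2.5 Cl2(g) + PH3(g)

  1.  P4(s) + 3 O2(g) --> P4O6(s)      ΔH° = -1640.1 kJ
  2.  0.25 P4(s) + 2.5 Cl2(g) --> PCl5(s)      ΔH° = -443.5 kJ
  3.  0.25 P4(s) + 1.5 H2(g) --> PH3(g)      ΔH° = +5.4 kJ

eq. 1: not needed.
eq. 2 reversed: +443.5 kJ
eq. 3 as written: +5.4 kJ
By Hess's law, ΔH° = (-1)·(-443.5) + (1)·(+5.4) = 448.9 kJ

ΔH° = 448.9 kJ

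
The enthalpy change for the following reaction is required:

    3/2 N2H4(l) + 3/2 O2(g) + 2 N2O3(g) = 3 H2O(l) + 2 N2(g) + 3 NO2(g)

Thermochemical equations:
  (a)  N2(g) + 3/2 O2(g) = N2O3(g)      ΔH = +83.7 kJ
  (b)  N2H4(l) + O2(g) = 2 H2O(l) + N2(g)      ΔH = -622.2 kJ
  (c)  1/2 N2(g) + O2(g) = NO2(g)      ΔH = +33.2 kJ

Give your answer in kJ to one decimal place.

ΔH = -1001.1 kJ

(a) reversed and × 2: (-2)·(+83.7) = -167.4 kJ
(b) × 3/2: (3/2)·(-622.2) = -933.3 kJ
(c) × 3: (3)·(+33.2) = +99.6 kJ
ΔH = (-2)·(+83.7) + (3/2)·(-622.2) + (3)·(+33.2) = -1001.1 kJ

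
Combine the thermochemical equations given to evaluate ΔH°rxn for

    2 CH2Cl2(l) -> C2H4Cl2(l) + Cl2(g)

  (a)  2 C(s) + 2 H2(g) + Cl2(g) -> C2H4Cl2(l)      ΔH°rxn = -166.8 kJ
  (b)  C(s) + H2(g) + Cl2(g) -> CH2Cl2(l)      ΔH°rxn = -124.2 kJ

(a) as written (C2H4Cl2(l) already on the product side): -166.8 kJ
(b) reversed and × 2 (CH2Cl2(l) must end up as a reactant; ×2 to match 2 CH2Cl2(l) in the target): (-2)·(-124.2) = +248.4 kJ
Since enthalpy is a state function, ΔH°rxn = (-166.8) + (+248.4) = 81.6 kJ

ΔH°rxn = 81.6 kJ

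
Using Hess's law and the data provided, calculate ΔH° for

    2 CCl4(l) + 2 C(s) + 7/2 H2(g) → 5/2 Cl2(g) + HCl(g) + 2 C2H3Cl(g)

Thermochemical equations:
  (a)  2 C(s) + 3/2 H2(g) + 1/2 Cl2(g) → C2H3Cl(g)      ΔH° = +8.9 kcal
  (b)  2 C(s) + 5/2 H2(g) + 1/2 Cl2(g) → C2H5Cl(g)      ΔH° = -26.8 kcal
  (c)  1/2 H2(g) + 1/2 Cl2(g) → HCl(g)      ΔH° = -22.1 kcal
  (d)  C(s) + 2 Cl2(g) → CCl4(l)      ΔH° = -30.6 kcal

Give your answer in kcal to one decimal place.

(a) × 2 (scale by 2 for the 2 C2H3Cl(g)): (2)·(+8.9) = +17.8 kcal
(b): not needed (C2H5Cl(g) appears nowhere else).
(c) as written (HCl(g) already on the product side): -22.1 kcal
(d) reversed and × 2 (reverse to put CCl4(l) on the reactant side; scale by 2 for the 2 CCl4(l)): (-2)·(-30.6) = +61.2 kcal
By Hess's law, ΔH° = (+17.8) + (-22.1) + (+61.2) = 56.9 kcal

ΔH° = 56.9 kcal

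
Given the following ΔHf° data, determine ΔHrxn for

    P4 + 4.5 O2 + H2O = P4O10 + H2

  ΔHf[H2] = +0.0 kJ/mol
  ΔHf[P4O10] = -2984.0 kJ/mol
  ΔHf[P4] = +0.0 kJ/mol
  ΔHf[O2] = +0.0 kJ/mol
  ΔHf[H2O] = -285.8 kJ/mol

ΔHrxn = -2698.2 kJ/mol

Products: 1·(-2984.0) + 1·(+0.0) = -2984.0
Reactants: 1·(+0.0) + 9/2·(+0.0) + 1·(-285.8) = -285.8
ΔHrxn = (-2984.0) − (-285.8) = -2698.2 kJ/mol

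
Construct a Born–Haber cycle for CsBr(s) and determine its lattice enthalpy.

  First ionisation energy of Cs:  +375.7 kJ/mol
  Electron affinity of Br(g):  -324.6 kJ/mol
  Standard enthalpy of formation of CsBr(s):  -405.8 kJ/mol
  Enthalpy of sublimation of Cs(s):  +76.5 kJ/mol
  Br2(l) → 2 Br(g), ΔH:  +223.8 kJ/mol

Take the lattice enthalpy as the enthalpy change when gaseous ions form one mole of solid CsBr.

ΔHf° = 1·ΔHsub + 1·(ΣIE) + 1/2·D(Br2) + 1·EA + U
-405.8 = 1·(+76.5) + 1·(+375.7) + 1/2·(+223.8) + 1·(-324.6) + U
U = -405.8 − (+239.5) = -645.3 kJ/mol

U = -645.3 kJ/mol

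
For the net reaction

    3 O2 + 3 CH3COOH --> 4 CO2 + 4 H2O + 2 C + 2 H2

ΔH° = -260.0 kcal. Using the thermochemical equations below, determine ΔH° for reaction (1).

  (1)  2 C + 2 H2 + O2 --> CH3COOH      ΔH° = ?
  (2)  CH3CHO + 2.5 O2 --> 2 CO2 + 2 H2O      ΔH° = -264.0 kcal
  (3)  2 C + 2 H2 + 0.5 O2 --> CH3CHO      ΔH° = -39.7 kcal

ΔH° = -115.8 kcal

(1) reversed and × 3 (reverse to put CH3COOH on the reactant side; scale by 3 for the 3 CH3COOH): contributes −3·x
(2) × 2 (×2 to match 4 CO2 in the target): (2)·(-264.0) = -528.0 kcal
(3) × 2: (2)·(-39.7) = -79.4 kcal
-260.0 = (-528.0) + (-79.4) − 3·x
x = (-260.0 − (-607.4)) / (-3) = -115.8 kcal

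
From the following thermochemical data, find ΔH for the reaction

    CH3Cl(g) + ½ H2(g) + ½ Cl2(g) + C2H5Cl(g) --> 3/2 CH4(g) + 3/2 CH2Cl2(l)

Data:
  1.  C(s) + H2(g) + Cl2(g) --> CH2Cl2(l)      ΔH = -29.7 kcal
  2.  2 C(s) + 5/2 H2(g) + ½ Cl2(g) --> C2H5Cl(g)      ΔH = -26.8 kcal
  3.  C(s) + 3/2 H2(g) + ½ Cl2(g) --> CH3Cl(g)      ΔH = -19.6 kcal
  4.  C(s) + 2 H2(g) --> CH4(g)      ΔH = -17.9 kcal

ΔH = -25.0 kcal

eq. 1 × 3/2: (3/2)·(-29.7) = -44.55 kcal
eq. 2 reversed: +26.8 kcal
eq. 3 reversed: +19.6 kcal
eq. 4 × 3/2: (3/2)·(-17.9) = -26.85 kcal
By Hess's law, ΔH = (-44.55) + (+26.8) + (+19.6) + (-26.85) = -25.0 kcal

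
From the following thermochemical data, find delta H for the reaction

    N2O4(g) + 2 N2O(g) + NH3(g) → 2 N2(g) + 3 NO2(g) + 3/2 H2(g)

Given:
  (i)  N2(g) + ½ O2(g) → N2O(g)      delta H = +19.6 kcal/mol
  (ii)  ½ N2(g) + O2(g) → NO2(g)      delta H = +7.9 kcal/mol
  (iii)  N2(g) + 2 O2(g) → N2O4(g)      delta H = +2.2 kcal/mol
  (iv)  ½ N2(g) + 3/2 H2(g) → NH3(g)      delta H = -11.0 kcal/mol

delta H = -6.7 kcal/mol

(i) reversed and × 2: (-2)·(+19.6) = -39.2 kcal/mol
(ii) × 3: (3)·(+7.9) = +23.7 kcal/mol
(iii) reversed: -2.2 kcal/mol
(iv) reversed: +11.0 kcal/mol
Combining the equations, delta H = (-39.2) + (+23.7) + (-2.2) + (+11.0) = -6.7 kcal/mol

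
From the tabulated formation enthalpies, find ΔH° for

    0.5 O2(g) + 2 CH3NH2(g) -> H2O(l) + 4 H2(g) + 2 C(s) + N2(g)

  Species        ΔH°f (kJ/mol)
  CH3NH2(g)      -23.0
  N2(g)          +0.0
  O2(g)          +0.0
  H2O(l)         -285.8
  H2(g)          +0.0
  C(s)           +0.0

ΔH° = -239.8 kJ/mol

Products: 1·(-285.8) + 4·(+0.0) + 2·(+0.0) + 1·(+0.0) = -285.8
Reactants: 1/2·(+0.0) + 2·(-23.0) = -46.0
ΔH° = (-285.8) − (-46.0) = -239.8 kJ/mol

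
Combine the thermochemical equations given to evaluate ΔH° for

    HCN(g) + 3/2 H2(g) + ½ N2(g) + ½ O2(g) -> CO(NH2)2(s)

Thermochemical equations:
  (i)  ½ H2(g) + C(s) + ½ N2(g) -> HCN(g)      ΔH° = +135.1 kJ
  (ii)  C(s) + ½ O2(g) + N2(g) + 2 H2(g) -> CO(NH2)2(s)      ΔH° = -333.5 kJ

(i) reversed (HCN(g) must end up as a reactant): -135.1 kJ
(ii) as written (CO(NH2)2(s) already on the product side): -333.5 kJ
Combining the equations, ΔH° = (-135.1) + (-333.5) = -468.6 kJ

ΔH° = -468.6 kJ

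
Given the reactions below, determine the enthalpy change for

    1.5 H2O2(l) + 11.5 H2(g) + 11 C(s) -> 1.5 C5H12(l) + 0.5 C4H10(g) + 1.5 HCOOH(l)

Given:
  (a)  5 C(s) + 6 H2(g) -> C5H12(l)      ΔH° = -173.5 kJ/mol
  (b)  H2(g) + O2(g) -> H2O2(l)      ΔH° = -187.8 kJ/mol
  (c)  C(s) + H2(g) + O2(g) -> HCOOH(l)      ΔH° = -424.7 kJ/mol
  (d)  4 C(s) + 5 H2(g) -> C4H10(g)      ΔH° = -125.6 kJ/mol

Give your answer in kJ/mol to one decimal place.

ΔH° = -678.4 kJ/mol

(a) × 3/2 (scale by 3/2 for the 3/2 C5H12(l)): (3/2)·(-173.5) = -260.25 kJ/mol
(b) reversed and × 3/2 (reverse to put H2O2(l) on the reactant side; ×3/2 to match 3/2 H2O2(l) in the target): (-3/2)·(-187.8) = +281.7 kJ/mol
(c) × 3/2 (×3/2 to match 3/2 HCOOH(l) in the target): (3/2)·(-424.7) = -637.05 kJ/mol
(d) × 1/2 (×1/2 to match 1/2 C4H10(g) in the target): (1/2)·(-125.6) = -62.8 kJ/mol
ΔH° = (-260.25) + (+281.7) + (-637.05) + (-62.8) = -678.4 kJ/mol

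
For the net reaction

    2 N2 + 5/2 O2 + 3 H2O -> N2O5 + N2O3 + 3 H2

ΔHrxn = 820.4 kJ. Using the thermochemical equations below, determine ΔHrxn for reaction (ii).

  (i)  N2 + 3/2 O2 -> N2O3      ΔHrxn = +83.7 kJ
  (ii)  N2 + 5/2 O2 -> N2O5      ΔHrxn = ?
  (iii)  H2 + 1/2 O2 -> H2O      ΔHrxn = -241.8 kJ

(i) as written: +83.7 kJ
(ii) as written: contributes x
(iii) reversed and × 3: (-3)·(-241.8) = +725.4 kJ
+820.4 = (+83.7) + (+725.4) + x
x = (+820.4 − (+809.1)) / (1) = 11.3 kJ

ΔHrxn = 11.3 kJ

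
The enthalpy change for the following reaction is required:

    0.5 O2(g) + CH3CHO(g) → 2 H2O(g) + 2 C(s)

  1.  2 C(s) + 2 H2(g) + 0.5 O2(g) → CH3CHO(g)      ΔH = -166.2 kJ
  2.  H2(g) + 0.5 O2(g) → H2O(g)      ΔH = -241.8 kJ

ΔH = -317.4 kJ

eq. 1 reversed: +166.2 kJ
eq. 2 × 2: (2)·(-241.8) = -483.6 kJ
ΔH = (-1)·(-166.2) + (2)·(-241.8) = -317.4 kJ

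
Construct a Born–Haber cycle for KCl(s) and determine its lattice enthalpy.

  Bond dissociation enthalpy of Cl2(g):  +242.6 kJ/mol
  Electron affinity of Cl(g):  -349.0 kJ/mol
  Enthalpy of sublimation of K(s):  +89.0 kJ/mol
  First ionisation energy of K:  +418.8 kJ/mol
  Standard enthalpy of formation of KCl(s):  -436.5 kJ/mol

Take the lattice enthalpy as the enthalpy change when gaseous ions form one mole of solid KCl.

U = -716.6 kJ/mol

ΔHf° = 1·ΔHsub + 1·(ΣIE) + 1/2·D(Cl2) + 1·EA + U
-436.5 = 1·(+89.0) + 1·(+418.8) + 1/2·(+242.6) + 1·(-349.0) + U
U = -436.5 − (+280.1) = -716.6 kJ/mol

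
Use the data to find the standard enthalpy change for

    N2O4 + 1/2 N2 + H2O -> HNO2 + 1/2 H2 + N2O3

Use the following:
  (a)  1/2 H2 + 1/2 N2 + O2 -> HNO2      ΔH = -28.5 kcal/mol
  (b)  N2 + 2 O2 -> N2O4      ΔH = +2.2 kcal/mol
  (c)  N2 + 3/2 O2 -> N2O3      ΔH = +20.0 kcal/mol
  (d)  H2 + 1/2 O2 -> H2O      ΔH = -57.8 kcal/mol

ΔH = 47.1 kcal/mol

(a) as written (HNO2 already on the product side): -28.5 kcal/mol
(b) reversed (N2O4 must end up as a reactant): -2.2 kcal/mol
(c) as written (N2O3 already on the product side): +20.0 kcal/mol
(d) reversed (H2O must end up as a reactant): +57.8 kcal/mol
ΔH = (-28.5) + (-2.2) + (+20.0) + (+57.8) = 47.1 kcal/mol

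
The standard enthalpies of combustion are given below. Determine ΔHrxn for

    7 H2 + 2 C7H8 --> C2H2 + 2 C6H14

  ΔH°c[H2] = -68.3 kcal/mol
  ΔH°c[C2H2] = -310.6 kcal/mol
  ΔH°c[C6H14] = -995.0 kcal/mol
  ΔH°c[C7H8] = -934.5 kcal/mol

With combustion enthalpies, reactants minus products:
= [7·(-68.3) + 2·(-934.5)] − [1·(-310.6) + 2·(-995.0)]
= -46.5 kcal/mol

ΔHrxn = -46.5 kcal/mol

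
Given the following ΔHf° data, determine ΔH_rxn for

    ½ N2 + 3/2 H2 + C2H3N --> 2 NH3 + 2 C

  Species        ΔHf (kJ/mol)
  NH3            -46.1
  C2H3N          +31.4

ΔH_rxn = -123.6 kJ/mol

ΔH°rxn = Σ nΔHf°(products) − Σ nΔHf°(reactants).
Products: 2·(-46.1) + 2·(+0.0) = -92.2
Reactants: 1/2·(+0.0) + 3/2·(+0.0) + 1·(+31.4) = +31.4
ΔH_rxn = (-92.2) − (+31.4) = -123.6 kJ/mol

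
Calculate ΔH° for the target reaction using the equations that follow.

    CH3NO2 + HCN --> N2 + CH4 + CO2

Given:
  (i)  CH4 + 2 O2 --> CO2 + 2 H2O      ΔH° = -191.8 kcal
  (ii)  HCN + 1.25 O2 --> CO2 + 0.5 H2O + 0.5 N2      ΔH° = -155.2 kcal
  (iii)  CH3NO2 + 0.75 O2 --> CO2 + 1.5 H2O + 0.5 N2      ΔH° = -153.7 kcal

(i) reversed: +191.8 kcal
(ii) as written: -155.2 kcal
(iii) as written: -153.7 kcal
Combining the equations, ΔH° = (+191.8) + (-155.2) + (-153.7) = -117.1 kcal

ΔH° = -117.1 kcal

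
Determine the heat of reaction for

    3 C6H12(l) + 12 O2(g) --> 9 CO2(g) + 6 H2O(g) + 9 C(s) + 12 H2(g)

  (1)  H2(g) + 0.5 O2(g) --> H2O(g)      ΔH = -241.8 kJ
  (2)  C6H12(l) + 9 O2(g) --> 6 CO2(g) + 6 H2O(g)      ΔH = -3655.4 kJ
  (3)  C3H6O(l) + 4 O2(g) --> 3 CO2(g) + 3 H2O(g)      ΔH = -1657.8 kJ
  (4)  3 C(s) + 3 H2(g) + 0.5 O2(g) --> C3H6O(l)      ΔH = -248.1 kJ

(1) reversed and × 3: (-3)·(-241.8) = +725.4 kJ
(2) × 3 (×3 to match 3 C6H12(l) in the target): (3)·(-3655.4) = -10966.2 kJ
(3) reversed and × 3: (-3)·(-1657.8) = +4973.4 kJ
(4) reversed and × 3 (C(s) must end up as a product; scale by 3 for the 9 C(s)): (-3)·(-248.1) = +744.3 kJ
ΔH = (+725.4) + (-10966.2) + (+4973.4) + (+744.3) = -4523.1 kJ

ΔH = -4523.1 kJ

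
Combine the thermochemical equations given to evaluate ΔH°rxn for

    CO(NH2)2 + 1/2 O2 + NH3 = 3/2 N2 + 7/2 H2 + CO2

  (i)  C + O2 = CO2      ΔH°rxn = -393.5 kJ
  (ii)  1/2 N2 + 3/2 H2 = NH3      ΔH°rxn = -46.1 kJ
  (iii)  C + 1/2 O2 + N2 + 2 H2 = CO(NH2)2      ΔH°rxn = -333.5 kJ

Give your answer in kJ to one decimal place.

(i) as written (CO2 already on the product side): -393.5 kJ
(ii) reversed (reverse to put NH3 on the reactant side): +46.1 kJ
(iii) reversed (CO(NH2)2 must end up as a reactant): +333.5 kJ
By Hess's law, ΔH°rxn = (1)·(-393.5) + (-1)·(-46.1) + (-1)·(-333.5) = -13.9 kJ

ΔH°rxn = -13.9 kJ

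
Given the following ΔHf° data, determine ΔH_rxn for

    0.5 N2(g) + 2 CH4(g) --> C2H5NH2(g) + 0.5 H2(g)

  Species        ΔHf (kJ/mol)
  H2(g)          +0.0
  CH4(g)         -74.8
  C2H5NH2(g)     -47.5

ΔH_rxn = 102.1 kJ/mol

Products: 1·(-47.5) + 1/2·(+0.0) = -47.5
Reactants: 1/2·(+0.0) + 2·(-74.8) = -149.6
ΔH_rxn = (-47.5) − (-149.6) = 102.1 kJ/mol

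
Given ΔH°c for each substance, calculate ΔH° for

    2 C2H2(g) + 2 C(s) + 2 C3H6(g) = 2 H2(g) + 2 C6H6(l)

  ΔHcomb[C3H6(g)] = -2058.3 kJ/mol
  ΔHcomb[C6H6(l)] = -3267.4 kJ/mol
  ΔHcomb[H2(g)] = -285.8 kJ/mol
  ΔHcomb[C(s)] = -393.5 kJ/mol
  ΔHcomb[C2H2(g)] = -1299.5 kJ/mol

ΔH° = -396.2 kJ/mol

With combustion enthalpies, reactants minus products:
= [2·(-1299.5) + 2·(-393.5) + 2·(-2058.3)] − [2·(-285.8) + 2·(-3267.4)]
= -396.2 kJ/mol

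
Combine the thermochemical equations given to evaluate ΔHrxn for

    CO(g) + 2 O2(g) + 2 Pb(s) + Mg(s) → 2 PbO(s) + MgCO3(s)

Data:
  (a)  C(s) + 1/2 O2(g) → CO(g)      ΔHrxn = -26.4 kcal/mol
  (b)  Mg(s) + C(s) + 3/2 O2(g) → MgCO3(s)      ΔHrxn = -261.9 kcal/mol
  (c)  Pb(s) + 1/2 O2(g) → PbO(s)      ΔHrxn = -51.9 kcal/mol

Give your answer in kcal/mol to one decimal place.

(a) reversed: +26.4 kcal/mol
(b) as written: -261.9 kcal/mol
(c) × 2: (2)·(-51.9) = -103.8 kcal/mol
ΔHrxn = (+26.4) + (-261.9) + (-103.8) = -339.3 kcal/mol

ΔHrxn = -339.3 kcal/mol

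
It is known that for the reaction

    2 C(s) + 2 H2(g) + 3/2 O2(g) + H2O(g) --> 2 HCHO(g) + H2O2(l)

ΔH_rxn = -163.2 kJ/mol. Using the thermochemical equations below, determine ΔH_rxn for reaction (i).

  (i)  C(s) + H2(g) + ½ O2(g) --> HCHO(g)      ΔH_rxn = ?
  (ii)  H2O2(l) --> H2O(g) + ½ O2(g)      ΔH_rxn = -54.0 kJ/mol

ΔH_rxn = -108.6 kJ/mol

(i) × 2: contributes 2·x
(ii) reversed: +54.0 kJ/mol
-163.2 = (+54.0) + 2·x
x = (-163.2 − (+54.0)) / (2) = -108.6 kJ/mol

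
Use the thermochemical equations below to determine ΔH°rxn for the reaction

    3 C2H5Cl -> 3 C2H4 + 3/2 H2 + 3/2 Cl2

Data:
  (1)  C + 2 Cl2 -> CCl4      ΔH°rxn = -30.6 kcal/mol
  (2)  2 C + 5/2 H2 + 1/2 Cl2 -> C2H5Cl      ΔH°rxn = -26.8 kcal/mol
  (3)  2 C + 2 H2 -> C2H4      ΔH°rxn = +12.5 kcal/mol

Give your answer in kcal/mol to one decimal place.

ΔH°rxn = 117.9 kcal/mol

(1): not needed (CCl4 appears nowhere else).
(2) reversed and × 3 (C2H5Cl must end up as a reactant; ×3 to match 3 C2H5Cl in the target): (-3)·(-26.8) = +80.4 kcal/mol
(3) × 3 (×3 to match 3 C2H4 in the target): (3)·(+12.5) = +37.5 kcal/mol
ΔH°rxn = (+80.4) + (+37.5) = 117.9 kcal/mol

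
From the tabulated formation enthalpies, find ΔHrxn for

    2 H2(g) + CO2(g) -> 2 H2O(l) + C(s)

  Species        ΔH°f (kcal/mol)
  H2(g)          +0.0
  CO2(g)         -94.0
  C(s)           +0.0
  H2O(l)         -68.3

ΔHrxn = -42.6 kcal/mol

ΔH°rxn = Σ nΔHf°(products) − Σ nΔHf°(reactants).
Products: 2·(-68.3) + 1·(+0.0) = -136.6
Reactants: 2·(+0.0) + 1·(-94.0) = -94.0
ΔHrxn = (-136.6) − (-94.0) = -42.6 kcal/mol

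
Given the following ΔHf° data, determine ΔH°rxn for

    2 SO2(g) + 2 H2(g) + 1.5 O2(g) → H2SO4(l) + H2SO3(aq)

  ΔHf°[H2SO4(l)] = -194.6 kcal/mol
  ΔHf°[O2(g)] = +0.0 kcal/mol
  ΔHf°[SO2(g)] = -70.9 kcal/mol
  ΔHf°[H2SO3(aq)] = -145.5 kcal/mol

ΔH°rxn = -198.3 kcal/mol

Products: 1·(-194.6) + 1·(-145.5) = -340.1
Reactants: 2·(-70.9) + 2·(+0.0) + 3/2·(+0.0) = -141.8
ΔH°rxn = (-340.1) − (-141.8) = -198.3 kcal/mol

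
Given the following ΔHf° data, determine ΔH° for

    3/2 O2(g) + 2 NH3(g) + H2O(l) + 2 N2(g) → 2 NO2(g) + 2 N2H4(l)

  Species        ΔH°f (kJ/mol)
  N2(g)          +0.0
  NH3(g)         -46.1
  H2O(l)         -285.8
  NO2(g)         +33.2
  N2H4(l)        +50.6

ΔH° = 545.6 kJ/mol

ΔH°rxn = Σ nΔHf°(products) − Σ nΔHf°(reactants).
Products: 2·(+33.2) + 2·(+50.6) = +167.6
Reactants: 3/2·(+0.0) + 2·(-46.1) + 1·(-285.8) + 2·(+0.0) = -378.0
ΔH° = (+167.6) − (-378.0) = 545.6 kJ/mol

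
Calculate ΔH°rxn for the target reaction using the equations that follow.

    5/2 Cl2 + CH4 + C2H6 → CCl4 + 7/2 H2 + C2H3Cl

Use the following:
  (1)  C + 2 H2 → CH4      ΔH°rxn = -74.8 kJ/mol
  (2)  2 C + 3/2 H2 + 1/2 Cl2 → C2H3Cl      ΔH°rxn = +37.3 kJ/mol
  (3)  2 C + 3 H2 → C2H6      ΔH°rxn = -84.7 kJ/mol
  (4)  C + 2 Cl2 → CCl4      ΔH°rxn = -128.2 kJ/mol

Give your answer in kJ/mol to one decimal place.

ΔH°rxn = 68.6 kJ/mol

(1) reversed: +74.8 kJ/mol
(2) as written: +37.3 kJ/mol
(3) reversed: +84.7 kJ/mol
(4) as written: -128.2 kJ/mol
Summing the manipulated equations, ΔH°rxn = (-1)·(-74.8) + (1)·(+37.3) + (-1)·(-84.7) + (1)·(-128.2) = 68.6 kJ/mol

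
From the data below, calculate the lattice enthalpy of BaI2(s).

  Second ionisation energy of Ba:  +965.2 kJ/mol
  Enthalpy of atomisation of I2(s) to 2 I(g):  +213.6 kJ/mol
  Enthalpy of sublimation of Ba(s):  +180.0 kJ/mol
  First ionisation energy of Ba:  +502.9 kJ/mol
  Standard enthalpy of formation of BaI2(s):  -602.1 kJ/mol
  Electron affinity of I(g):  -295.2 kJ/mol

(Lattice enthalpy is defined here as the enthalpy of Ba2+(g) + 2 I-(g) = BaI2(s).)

ΔHf° = 1·ΔHsub + 1·(ΣIE) + 1·D(I2) + 2·EA + U
-602.1 = 1·(+180.0) + 1·(+1468.1) + 1·(+213.6) + 2·(-295.2) + U
U = -602.1 − (+1271.3) = -1873.4 kJ/mol

U = -1873.4 kJ/mol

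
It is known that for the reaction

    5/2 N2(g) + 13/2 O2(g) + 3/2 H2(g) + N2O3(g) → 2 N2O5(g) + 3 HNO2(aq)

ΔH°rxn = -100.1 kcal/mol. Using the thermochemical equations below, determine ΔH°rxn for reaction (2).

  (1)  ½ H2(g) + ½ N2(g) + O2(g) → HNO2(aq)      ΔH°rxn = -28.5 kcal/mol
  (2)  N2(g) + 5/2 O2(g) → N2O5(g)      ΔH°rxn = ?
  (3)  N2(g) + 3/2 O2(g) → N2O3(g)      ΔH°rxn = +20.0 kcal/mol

ΔH°rxn = 2.7 kcal/mol

(1) × 3: (3)·(-28.5) = -85.5 kcal/mol
(2) × 2: contributes 2·x
(3) reversed: -20.0 kcal/mol
-100.1 = (-85.5) + (-20.0) + 2·x
x = (-100.1 − (-105.5)) / (2) = 2.7 kcal/mol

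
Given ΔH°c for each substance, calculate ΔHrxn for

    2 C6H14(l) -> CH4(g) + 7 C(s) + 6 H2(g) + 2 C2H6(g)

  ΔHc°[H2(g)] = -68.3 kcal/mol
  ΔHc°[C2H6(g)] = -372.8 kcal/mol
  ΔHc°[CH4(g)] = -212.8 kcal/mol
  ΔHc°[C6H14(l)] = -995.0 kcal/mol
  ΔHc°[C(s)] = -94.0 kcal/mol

With combustion enthalpies, reactants minus products:
= [2·(-995.0)] − [1·(-212.8) + 7·(-94.0) + 6·(-68.3) + 2·(-372.8)]
= 36.2 kcal/mol

ΔHrxn = 36.2 kcal/mol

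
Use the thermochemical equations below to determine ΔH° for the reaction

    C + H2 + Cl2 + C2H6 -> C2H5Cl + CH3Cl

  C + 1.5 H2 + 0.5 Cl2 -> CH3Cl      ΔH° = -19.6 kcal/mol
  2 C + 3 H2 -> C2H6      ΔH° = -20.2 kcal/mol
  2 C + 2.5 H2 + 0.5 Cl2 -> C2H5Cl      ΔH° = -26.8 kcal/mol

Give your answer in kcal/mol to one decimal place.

equation 1 as written: -19.6 kcal/mol
equation 2 reversed: +20.2 kcal/mol
equation 3 as written: -26.8 kcal/mol
ΔH° = (-19.6) + (+20.2) + (-26.8) = -26.2 kcal/mol

ΔH° = -26.2 kcal/mol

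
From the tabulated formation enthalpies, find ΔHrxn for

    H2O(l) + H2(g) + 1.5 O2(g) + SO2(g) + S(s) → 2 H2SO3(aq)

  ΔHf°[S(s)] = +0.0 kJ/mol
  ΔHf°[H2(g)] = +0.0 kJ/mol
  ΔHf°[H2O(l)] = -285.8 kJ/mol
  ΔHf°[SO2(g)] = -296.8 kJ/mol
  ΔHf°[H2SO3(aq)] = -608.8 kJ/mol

ΔHrxn = -635.0 kJ/mol

Products: 2·(-608.8) = -1217.6
Reactants: 1·(-285.8) + 1·(+0.0) + 3/2·(+0.0) + 1·(-296.8) + 1·(+0.0) = -582.6
ΔHrxn = (-1217.6) − (-582.6) = -635.0 kJ/mol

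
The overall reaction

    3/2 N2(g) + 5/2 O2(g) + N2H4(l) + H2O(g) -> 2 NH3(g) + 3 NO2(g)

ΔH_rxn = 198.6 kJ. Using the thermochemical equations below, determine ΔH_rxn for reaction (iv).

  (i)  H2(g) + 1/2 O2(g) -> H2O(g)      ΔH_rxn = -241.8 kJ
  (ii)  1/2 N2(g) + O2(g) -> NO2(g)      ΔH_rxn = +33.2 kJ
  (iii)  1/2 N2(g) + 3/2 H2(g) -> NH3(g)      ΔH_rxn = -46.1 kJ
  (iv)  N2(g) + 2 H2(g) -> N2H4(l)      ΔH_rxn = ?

(i) reversed (reverse to put H2O(g) on the reactant side): +241.8 kJ
(ii) × 3 (scale by 3 for the 3 NO2(g)): (3)·(+33.2) = +99.6 kJ
(iii) × 2 (×2 to match 2 NH3(g) in the target): (2)·(-46.1) = -92.2 kJ
(iv) reversed (reverse to put N2H4(l) on the reactant side): contributes −x
+198.6 = (+241.8) + (+99.6) + (-92.2) − x
x = (+198.6 − (+249.2)) / (-1) = 50.6 kJ

ΔH_rxn = 50.6 kJ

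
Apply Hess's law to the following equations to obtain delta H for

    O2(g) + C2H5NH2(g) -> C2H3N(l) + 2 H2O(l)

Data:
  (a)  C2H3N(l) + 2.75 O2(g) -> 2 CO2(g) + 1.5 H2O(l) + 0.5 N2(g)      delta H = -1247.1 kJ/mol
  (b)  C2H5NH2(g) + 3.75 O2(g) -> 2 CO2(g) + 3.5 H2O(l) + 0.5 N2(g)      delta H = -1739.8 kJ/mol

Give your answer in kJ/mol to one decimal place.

(a) reversed: +1247.1 kJ/mol
(b) as written: -1739.8 kJ/mol
By Hess's law, delta H = (-1)·(-1247.1) + (1)·(-1739.8) = -492.7 kJ/mol

delta H = -492.7 kJ/mol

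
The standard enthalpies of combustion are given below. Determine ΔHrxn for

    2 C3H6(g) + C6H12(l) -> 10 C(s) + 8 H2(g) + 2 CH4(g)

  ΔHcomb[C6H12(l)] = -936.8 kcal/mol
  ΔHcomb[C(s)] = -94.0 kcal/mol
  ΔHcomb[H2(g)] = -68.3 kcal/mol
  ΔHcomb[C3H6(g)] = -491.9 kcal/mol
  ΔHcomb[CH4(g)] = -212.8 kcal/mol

ΔHrxn = -8.6 kcal/mol

Using ΔH = Σ nΔHc°(reactants) − Σ nΔHc°(products):
= [2·(-491.9) + 1·(-936.8)] − [10·(-94.0) + 8·(-68.3) + 2·(-212.8)]
= -8.6 kcal/mol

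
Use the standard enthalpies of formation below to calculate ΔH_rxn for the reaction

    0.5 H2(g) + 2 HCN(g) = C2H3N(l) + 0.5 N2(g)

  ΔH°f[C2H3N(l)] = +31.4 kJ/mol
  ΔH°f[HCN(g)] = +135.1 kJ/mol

ΔH_rxn = -238.8 kJ/mol

Products: 1·(+31.4) + 1/2·(+0.0) = +31.4
Reactants: 1/2·(+0.0) + 2·(+135.1) = +270.2
ΔH_rxn = (+31.4) − (+270.2) = -238.8 kJ/mol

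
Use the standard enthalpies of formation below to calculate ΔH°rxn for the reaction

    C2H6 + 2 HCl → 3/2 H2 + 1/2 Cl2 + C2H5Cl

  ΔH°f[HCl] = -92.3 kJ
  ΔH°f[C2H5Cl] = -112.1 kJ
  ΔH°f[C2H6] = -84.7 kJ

Products: 3/2·(+0.0) + 1/2·(+0.0) + 1·(-112.1) = -112.1
Reactants: 1·(-84.7) + 2·(-92.3) = -269.3
ΔH°rxn = (-112.1) − (-269.3) = 157.2 kJ

ΔH°rxn = 157.2 kJ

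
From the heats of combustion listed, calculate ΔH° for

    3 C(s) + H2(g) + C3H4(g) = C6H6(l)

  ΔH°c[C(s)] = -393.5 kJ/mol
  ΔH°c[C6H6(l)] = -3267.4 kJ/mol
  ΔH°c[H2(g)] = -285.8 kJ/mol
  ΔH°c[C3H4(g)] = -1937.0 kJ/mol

ΔH° = -135.9 kJ/mol

Using ΔH = Σ nΔHc°(reactants) − Σ nΔHc°(products):
= [3·(-393.5) + 1·(-285.8) + 1·(-1937.0)] − [1·(-3267.4)]
= -135.9 kJ/mol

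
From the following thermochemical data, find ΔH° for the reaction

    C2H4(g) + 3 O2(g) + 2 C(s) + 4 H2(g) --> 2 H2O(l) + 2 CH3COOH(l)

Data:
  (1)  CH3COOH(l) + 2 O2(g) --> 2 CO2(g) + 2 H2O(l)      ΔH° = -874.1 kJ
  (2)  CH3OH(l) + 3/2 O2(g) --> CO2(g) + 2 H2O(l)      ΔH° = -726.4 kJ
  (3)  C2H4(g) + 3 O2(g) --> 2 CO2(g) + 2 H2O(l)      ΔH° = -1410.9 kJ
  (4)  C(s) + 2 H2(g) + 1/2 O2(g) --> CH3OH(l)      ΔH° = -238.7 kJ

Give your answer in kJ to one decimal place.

(1) reversed and × 2 (reverse to put CH3COOH(l) on the product side; scale by 2 for the 2 CH3COOH(l)): (-2)·(-874.1) = +1748.2 kJ
(2) × 2: (2)·(-726.4) = -1452.8 kJ
(3) as written (C2H4(g) already on the reactant side): -1410.9 kJ
(4) × 2 (scale by 2 for the 2 C(s)): (2)·(-238.7) = -477.4 kJ
ΔH° = (-2)·(-874.1) + (2)·(-726.4) + (1)·(-1410.9) + (2)·(-238.7) = -1592.9 kJ

ΔH° = -1592.9 kJ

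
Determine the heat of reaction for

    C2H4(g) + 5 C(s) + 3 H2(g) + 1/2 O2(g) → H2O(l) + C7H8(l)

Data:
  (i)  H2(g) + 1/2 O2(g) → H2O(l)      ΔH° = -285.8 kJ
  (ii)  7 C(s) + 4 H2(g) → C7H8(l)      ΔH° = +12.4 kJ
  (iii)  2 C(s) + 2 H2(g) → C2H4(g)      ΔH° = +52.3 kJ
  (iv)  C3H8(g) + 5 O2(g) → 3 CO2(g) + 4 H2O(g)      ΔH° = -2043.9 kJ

(i) as written (H2O(l) already on the product side): -285.8 kJ
(ii) as written (C7H8(l) already on the product side): +12.4 kJ
(iii) reversed (C2H4(g) must end up as a reactant): -52.3 kJ
(iv): not needed (H2O(g) appears nowhere else).
Combining the equations, ΔH° = (-285.8) + (+12.4) + (-52.3) = -325.7 kJ

ΔH° = -325.7 kJ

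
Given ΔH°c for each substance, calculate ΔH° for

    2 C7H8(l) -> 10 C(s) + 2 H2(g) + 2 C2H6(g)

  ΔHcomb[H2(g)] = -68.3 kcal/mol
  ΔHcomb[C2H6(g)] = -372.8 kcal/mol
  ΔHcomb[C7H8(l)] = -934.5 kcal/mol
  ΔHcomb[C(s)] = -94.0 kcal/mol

ΔH° = -46.8 kcal/mol

With combustion enthalpies, reactants minus products:
= [2·(-934.5)] − [10·(-94.0) + 2·(-68.3) + 2·(-372.8)]
= -46.8 kcal/mol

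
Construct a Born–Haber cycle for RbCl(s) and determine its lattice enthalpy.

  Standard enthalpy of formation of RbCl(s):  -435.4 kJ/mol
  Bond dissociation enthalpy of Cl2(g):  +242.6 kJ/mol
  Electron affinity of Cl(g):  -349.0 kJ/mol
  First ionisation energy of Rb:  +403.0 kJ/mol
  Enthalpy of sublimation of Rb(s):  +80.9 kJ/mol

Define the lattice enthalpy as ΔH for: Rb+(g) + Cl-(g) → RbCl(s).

ΔHf° = 1·ΔHsub + 1·(ΣIE) + 1/2·D(Cl2) + 1·EA + U
-435.4 = 1·(+80.9) + 1·(+403.0) + 1/2·(+242.6) + 1·(-349.0) + U
U = -435.4 − (+256.2) = -691.6 kJ/mol

U = -691.6 kJ/mol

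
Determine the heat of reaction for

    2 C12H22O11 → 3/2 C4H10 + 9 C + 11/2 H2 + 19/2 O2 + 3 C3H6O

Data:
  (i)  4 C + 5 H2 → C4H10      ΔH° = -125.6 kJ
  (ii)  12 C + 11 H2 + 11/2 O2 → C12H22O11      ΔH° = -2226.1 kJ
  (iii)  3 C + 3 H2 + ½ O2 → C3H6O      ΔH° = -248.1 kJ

(i) × 3/2 (scale by 3/2 for the 3/2 C4H10): (3/2)·(-125.6) = -188.4 kJ
(ii) reversed and × 2 (reverse to put C12H22O11 on the reactant side; scale by 2 for the 2 C12H22O11): (-2)·(-2226.1) = +4452.2 kJ
(iii) × 3 (scale by 3 for the 3 C3H6O): (3)·(-248.1) = -744.3 kJ
By Hess's law, ΔH° = (3/2)·(-125.6) + (-2)·(-2226.1) + (3)·(-248.1) = 3519.5 kJ

ΔH° = 3519.5 kJ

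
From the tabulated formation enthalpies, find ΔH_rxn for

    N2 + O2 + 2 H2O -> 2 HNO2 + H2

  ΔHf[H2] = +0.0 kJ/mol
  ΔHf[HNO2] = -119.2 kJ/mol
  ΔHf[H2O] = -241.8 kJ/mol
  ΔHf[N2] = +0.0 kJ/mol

Products: 2·(-119.2) + 1·(+0.0) = -238.4
Reactants: 1·(+0.0) + 1·(+0.0) + 2·(-241.8) = -483.6
ΔH_rxn = (-238.4) − (-483.6) = 245.2 kJ/mol

ΔH_rxn = 245.2 kJ/mol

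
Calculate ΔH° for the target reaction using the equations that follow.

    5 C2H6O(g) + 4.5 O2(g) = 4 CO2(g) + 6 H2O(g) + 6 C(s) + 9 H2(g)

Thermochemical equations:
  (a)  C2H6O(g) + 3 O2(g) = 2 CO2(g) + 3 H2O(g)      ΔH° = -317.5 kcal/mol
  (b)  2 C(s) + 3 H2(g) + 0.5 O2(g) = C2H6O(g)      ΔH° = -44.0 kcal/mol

ΔH° = -503.0 kcal/mol

(a) × 2: (2)·(-317.5) = -635.0 kcal/mol
(b) reversed and × 3: (-3)·(-44.0) = +132.0 kcal/mol
ΔH° = (-635.0) + (+132.0) = -503.0 kcal/mol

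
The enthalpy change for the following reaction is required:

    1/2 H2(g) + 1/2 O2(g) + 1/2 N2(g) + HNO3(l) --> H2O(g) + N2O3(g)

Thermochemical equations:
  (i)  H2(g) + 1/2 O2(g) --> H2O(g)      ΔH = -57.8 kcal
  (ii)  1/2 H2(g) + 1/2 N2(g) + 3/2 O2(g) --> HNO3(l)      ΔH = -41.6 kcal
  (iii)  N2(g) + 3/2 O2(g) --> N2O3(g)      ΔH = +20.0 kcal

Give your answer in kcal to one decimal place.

ΔH = 3.8 kcal

(i) as written: -57.8 kcal
(ii) reversed: +41.6 kcal
(iii) as written: +20.0 kcal
Combining the equations, ΔH = (-57.8) + (+41.6) + (+20.0) = 3.8 kcal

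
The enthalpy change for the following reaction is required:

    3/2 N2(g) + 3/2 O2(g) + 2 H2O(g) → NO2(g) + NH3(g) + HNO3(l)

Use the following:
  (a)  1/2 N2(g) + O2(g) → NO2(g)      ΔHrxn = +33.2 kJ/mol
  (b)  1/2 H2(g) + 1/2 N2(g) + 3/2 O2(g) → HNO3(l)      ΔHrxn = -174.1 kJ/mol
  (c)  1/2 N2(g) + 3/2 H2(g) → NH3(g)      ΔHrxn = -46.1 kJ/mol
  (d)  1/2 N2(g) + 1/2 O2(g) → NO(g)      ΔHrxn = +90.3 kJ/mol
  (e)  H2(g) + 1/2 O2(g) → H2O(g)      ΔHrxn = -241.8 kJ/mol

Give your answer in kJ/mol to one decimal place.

(a) as written (NO2(g) already on the product side): +33.2 kJ/mol
(b) as written (HNO3(l) already on the product side): -174.1 kJ/mol
(c) as written (NH3(g) already on the product side): -46.1 kJ/mol
(d): not needed (NO(g) appears nowhere else).
(e) reversed and × 2 (H2O(g) must end up as a reactant; scale by 2 for the 2 H2O(g)): (-2)·(-241.8) = +483.6 kJ/mol
ΔHrxn = (+33.2) + (-174.1) + (-46.1) + (+483.6) = 296.6 kJ/mol

ΔHrxn = 296.6 kJ/mol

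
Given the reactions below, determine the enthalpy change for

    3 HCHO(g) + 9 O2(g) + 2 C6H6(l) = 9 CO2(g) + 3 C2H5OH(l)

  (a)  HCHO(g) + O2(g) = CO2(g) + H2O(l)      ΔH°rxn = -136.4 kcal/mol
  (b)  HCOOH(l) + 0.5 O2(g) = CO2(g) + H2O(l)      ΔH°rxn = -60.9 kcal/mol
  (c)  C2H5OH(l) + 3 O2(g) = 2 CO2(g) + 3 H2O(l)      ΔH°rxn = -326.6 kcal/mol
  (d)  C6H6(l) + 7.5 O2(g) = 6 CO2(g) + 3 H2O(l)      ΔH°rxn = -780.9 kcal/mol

(a) × 3 (×3 to match 3 HCHO(g) in the target): (3)·(-136.4) = -409.2 kcal/mol
(b): not needed (HCOOH(l) appears nowhere else).
(c) reversed and × 3 (C2H5OH(l) must end up as a product; scale by 3 for the 3 C2H5OH(l)): (-3)·(-326.6) = +979.8 kcal/mol
(d) × 2 (scale by 2 for the 2 C6H6(l)): (2)·(-780.9) = -1561.8 kcal/mol
Combining the equations, ΔH°rxn = (-409.2) + (+979.8) + (-1561.8) = -991.2 kcal/mol

ΔH°rxn = -991.2 kcal/mol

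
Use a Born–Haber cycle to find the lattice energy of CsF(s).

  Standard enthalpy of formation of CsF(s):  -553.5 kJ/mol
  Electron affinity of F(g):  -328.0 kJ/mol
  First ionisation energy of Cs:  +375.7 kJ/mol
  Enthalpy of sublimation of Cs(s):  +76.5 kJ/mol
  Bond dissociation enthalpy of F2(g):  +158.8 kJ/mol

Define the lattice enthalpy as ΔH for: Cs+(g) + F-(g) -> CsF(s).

ΔHf° = 1·ΔHsub + 1·(ΣIE) + 1/2·D(F2) + 1·EA + U
-553.5 = 1·(+76.5) + 1·(+375.7) + 1/2·(+158.8) + 1·(-328.0) + U
U = -553.5 − (+203.6) = -757.1 kJ/mol

U = -757.1 kJ/mol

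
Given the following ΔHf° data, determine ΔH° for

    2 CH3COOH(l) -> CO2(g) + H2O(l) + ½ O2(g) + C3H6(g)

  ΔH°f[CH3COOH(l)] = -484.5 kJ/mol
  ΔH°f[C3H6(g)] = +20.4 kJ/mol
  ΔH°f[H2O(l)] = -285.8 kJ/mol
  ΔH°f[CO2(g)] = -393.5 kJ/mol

ΔH° = 310.1 kJ/mol

ΔH°rxn = Σ nΔHf°(products) − Σ nΔHf°(reactants).
Products: 1·(-393.5) + 1·(-285.8) + 1/2·(+0.0) + 1·(+20.4) = -658.9
Reactants: 2·(-484.5) = -969.0
ΔH° = (-658.9) − (-969.0) = 310.1 kJ/mol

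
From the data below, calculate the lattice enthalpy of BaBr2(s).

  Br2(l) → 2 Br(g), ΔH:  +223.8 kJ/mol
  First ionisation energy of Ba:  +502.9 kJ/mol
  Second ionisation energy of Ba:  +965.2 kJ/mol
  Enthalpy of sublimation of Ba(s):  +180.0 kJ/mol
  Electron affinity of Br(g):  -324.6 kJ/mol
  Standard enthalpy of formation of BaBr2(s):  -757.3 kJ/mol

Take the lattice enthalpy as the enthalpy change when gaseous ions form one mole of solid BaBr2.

ΔHf° = 1·ΔHsub + 1·(ΣIE) + 1·D(Br2) + 2·EA + U
-757.3 = 1·(+180.0) + 1·(+1468.1) + 1·(+223.8) + 2·(-324.6) + U
U = -757.3 − (+1222.7) = -1980.0 kJ/mol

U = -1980.0 kJ/mol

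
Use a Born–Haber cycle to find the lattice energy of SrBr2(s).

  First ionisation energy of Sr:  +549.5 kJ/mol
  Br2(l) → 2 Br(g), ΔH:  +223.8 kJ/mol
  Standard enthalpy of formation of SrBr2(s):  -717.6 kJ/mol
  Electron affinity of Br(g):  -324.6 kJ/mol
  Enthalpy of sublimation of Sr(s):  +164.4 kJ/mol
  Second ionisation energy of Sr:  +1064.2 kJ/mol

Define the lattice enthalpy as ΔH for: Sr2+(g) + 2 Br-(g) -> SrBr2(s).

U = -2070.3 kJ/mol

ΔHf° = 1·ΔHsub + 1·(ΣIE) + 1·D(Br2) + 2·EA + U
-717.6 = 1·(+164.4) + 1·(+1613.7) + 1·(+223.8) + 2·(-324.6) + U
U = -717.6 − (+1352.7) = -2070.3 kJ/mol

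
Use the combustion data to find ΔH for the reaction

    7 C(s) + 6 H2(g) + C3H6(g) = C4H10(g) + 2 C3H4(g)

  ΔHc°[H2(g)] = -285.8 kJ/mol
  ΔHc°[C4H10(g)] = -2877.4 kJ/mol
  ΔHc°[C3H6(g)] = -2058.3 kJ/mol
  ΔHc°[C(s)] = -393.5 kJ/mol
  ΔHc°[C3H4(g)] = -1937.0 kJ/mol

With combustion enthalpies, reactants minus products:
= [7·(-393.5) + 6·(-285.8) + 1·(-2058.3)] − [1·(-2877.4) + 2·(-1937.0)]
= 223.8 kJ/mol

ΔH = 223.8 kJ/mol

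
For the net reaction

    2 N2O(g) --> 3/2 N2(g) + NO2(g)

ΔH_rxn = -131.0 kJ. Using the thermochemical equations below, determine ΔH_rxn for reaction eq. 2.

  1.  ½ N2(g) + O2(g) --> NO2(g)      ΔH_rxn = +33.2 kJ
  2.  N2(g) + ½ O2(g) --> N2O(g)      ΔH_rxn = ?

eq. 1 as written (NO2(g) already on the product side): +33.2 kJ
eq. 2 reversed and × 2 (reverse to put N2O(g) on the reactant side; ×2 to match 2 N2O(g) in the target): contributes −2·x
-131.0 = (+33.2) − 2·x
x = (-131.0 − (+33.2)) / (-2) = 82.1 kJ

ΔH_rxn = 82.1 kJ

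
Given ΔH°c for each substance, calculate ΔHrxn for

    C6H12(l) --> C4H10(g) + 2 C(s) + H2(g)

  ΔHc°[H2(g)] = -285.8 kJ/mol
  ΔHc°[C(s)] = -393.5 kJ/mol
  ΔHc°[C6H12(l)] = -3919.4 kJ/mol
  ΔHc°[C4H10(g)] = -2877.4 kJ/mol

Using ΔH = Σ nΔHc°(reactants) − Σ nΔHc°(products):
= [1·(-3919.4)] − [1·(-2877.4) + 2·(-393.5) + 1·(-285.8)]
= 30.8 kJ/mol

ΔHrxn = 30.8 kJ/mol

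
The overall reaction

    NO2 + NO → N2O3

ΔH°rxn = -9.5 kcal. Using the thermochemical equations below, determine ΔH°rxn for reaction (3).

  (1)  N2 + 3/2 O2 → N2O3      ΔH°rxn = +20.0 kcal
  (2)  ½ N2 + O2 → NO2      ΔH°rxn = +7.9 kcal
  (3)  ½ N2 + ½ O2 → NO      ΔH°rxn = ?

ΔH°rxn = 21.6 kcal

(1) as written: +20.0 kcal
(2) reversed: -7.9 kcal
(3) reversed: contributes −x
-9.5 = (+20.0) + (-7.9) − x
x = (-9.5 − (+12.1)) / (-1) = 21.6 kcal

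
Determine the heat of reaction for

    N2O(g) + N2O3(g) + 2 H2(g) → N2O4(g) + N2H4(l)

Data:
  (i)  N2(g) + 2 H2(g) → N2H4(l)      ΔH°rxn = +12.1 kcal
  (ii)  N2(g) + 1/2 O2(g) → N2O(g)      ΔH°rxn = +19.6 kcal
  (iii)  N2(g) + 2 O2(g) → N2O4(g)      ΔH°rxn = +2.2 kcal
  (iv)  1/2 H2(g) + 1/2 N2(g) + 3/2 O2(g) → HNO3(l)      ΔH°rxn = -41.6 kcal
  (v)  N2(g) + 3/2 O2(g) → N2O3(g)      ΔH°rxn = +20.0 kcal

ΔH°rxn = -25.3 kcal

(i) as written (N2H4(l) already on the product side): +12.1 kcal
(ii) reversed (N2O(g) must end up as a reactant): -19.6 kcal
(iii) as written (N2O4(g) already on the product side): +2.2 kcal
(iv): not needed (HNO3(l) appears nowhere else).
(v) reversed (N2O3(g) must end up as a reactant): -20.0 kcal
By Hess's law, ΔH°rxn = (1)·(+12.1) + (-1)·(+19.6) + (1)·(+2.2) + (-1)·(+20.0) = -25.3 kcal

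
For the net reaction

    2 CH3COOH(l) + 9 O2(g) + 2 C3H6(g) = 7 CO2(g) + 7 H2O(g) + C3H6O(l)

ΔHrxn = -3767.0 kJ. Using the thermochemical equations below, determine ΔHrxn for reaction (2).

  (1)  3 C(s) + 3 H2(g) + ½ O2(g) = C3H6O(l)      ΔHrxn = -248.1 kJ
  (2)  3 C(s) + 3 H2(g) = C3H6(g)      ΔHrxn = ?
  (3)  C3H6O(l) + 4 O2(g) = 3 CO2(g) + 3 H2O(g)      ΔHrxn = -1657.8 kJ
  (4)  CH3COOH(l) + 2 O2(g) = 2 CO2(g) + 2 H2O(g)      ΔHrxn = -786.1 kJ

ΔHrxn = 20.4 kJ

(1) × 2: (2)·(-248.1) = -496.2 kJ
(2) reversed and × 2: contributes −2·x
(3) as written: -1657.8 kJ
(4) × 2: (2)·(-786.1) = -1572.2 kJ
-3767.0 = (-496.2) + (-1657.8) + (-1572.2) − 2·x
x = (-3767.0 − (-3726.2)) / (-2) = 20.4 kJ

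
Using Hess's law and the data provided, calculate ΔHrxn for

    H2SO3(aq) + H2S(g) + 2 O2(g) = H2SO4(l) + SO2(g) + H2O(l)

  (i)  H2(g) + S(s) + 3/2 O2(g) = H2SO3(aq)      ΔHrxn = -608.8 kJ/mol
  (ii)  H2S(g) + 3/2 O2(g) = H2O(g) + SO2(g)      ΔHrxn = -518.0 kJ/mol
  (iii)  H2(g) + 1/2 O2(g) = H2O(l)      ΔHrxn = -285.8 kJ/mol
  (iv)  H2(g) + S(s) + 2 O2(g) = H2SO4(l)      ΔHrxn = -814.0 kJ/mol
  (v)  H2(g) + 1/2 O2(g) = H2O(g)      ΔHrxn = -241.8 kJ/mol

(i) reversed (reverse to put H2SO3(aq) on the reactant side): +608.8 kJ/mol
(ii) as written (H2S(g) already on the reactant side): -518.0 kJ/mol
(iii) as written (H2O(l) already on the product side): -285.8 kJ/mol
(iv) as written (H2SO4(l) already on the product side): -814.0 kJ/mol
(v) reversed: +241.8 kJ/mol
Combining the equations, ΔHrxn = (-1)·(-608.8) + (1)·(-518.0) + (1)·(-285.8) + (1)·(-814.0) + (-1)·(-241.8) = -767.2 kJ/mol

ΔHrxn = -767.2 kJ/mol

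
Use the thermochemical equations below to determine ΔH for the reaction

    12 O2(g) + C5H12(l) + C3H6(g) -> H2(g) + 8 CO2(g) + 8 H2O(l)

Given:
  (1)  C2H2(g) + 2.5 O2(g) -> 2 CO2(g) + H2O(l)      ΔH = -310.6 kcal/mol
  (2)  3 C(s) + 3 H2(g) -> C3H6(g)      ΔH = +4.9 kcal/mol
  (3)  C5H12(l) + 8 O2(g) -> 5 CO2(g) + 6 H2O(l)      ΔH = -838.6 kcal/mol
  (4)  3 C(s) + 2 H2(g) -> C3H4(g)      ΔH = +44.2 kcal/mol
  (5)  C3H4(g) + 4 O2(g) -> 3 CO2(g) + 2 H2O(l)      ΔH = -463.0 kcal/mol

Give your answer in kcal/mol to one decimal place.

(1): not needed.
(2) reversed: -4.9 kcal/mol
(3) as written: -838.6 kcal/mol
(4) as written: +44.2 kcal/mol
(5) as written: -463.0 kcal/mol
By Hess's law, ΔH = (-4.9) + (-838.6) + (+44.2) + (-463.0) = -1262.3 kcal/mol

ΔH = -1262.3 kcal/mol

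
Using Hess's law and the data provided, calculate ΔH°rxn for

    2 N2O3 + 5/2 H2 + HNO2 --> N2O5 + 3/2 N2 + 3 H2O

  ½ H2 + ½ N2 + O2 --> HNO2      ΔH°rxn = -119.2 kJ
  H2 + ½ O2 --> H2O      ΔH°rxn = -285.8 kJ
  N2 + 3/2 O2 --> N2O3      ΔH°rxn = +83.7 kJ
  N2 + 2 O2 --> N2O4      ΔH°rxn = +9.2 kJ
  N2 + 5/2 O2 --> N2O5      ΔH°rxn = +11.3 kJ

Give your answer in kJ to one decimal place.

ΔH°rxn = -894.3 kJ

equation 1 reversed (HNO2 must end up as a reactant): +119.2 kJ
equation 2 × 3 (scale by 3 for the 3 H2O): (3)·(-285.8) = -857.4 kJ
equation 3 reversed and × 2 (N2O3 must end up as a reactant; scale by 2 for the 2 N2O3): (-2)·(+83.7) = -167.4 kJ
equation 4: not needed (N2O4 appears nowhere else).
equation 5 as written (N2O5 already on the product side): +11.3 kJ
By Hess's law, ΔH°rxn = (+119.2) + (-857.4) + (-167.4) + (+11.3) = -894.3 kJ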